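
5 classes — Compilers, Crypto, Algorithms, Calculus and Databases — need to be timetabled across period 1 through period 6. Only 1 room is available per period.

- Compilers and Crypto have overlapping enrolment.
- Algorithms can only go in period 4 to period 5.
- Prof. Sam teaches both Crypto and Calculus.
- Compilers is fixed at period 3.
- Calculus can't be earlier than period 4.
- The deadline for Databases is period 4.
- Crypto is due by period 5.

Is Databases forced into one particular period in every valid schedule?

No

Databases can be period 1 (e.g. Crypto -> period 2, Databases -> period 1, Algorithms -> period 4, Calculus -> period 5, Compilers -> period 3) or period 2 (e.g. Calculus=period 5, Databases=period 2, Algorithms=period 4, Compilers=period 3, Crypto=period 1).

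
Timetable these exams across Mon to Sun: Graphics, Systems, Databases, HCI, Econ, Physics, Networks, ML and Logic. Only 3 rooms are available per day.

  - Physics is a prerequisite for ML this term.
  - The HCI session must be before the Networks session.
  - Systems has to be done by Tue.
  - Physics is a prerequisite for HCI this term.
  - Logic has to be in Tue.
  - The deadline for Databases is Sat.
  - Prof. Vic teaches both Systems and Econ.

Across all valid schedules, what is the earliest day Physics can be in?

Mon

Downstream work caps Physics at Fri.
Physics at Mon is achievable: ML in Tue; Logic in Tue; HCI in Tue; Systems in Mon; Databases in Mon; Econ in Wed; Networks in Wed; Graphics in Wed; Physics in Mon.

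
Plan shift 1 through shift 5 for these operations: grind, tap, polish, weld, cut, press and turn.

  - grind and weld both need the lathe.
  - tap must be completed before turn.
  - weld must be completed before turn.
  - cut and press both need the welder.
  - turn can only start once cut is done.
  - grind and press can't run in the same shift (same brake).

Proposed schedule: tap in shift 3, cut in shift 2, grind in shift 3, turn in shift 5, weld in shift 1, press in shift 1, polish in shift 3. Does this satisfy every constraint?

Yes

weld must be completed before turn — holds.
grind and press can't run in the same shift (same brake) — holds.
grind and weld both need the lathe — holds.
tap must be completed before turn — holds.
cut and press both need the welder — holds.
turn can only start once cut is done — holds.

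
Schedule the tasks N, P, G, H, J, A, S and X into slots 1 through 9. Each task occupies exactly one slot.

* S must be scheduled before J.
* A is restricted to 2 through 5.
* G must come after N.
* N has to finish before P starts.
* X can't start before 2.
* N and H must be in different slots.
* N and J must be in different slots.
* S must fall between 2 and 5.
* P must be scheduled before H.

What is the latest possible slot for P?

Precedence pushes P to at least 2; downstream work caps P at 8.
P at 8 is achievable: A in 2; H in 9; P in 8; J in 3; X in 2; G in 2; S in 2; N in 1.

8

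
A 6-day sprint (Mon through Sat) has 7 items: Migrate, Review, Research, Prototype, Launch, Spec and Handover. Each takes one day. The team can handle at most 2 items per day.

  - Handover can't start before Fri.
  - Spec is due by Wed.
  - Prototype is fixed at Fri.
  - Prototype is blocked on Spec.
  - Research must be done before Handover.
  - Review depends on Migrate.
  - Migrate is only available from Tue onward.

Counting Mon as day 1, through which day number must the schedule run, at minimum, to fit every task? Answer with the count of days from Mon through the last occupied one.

The precedence chain requires at least 2 distinct days.
With at most 2 per day and 7 tasks, at least 4 days are needed.
Prototype can't be placed before Fri — that is day 5 counting from Mon — so the schedule must run through at least 5 days.
5 works (last occupied day: Fri): for example Review in Wed, Research in Mon, Spec in Mon, Launch in Tue, Handover in Fri, Prototype in Fri, Migrate in Tue.

5 days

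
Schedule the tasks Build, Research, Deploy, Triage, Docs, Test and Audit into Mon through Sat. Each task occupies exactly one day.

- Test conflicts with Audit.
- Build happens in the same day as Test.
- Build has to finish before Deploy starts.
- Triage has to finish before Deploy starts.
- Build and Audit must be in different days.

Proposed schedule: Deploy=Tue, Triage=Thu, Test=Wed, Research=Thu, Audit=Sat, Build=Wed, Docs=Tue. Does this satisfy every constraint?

Build happens in the same day as Test — holds.
Build and Audit must be in different days — holds.
Test conflicts with Audit — holds.
Build has to finish before Deploy starts — violated.
Triage has to finish before Deploy starts — violated.

Invalid. Triage has to finish before Deploy starts.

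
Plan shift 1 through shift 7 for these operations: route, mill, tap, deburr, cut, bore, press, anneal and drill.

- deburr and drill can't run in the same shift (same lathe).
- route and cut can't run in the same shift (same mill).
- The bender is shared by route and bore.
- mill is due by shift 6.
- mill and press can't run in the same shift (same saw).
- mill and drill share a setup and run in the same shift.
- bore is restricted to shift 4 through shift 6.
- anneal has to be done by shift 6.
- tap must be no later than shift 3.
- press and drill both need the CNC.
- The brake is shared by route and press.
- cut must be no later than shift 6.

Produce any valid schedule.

mill=shift 1, drill=shift 1, deburr=shift 2, press=shift 3, anneal=shift 1, route=shift 2, cut=shift 1, bore=shift 4, tap=shift 1

Checking: route(shift 2) != press(shift 3); mill(shift 1) != press(shift 3); press(shift 3) != drill(shift 1); route(shift 2) != cut(shift 1); route(shift 2) != bore(shift 4); deburr(shift 2) != drill(shift 1); mill = drill = shift 1; mill=shift 1 in [shift 1,shift 6]; tap=shift 1 in [shift 1,shift 3]; anneal=shift 1 in [shift 1,shift 6]; bore=shift 4 in [shift 4,shift 6]; cut=shift 1 in [shift 1,shift 6].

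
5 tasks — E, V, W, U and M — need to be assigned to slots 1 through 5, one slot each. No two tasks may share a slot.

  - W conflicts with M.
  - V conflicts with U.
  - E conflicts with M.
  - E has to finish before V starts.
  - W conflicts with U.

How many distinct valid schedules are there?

60

Splitting on E: it can be 1 (24), 2 (18), 3 (12), 4 (6). Listing each branch's schedules as (V, W, U, M):
E=1: (2,3,4,5) (2,3,5,4) (2,4,3,5) (2,4,5,3) (2,5,3,4) (2,5,4,3) (3,2,4,5) (3,2,5,4) (3,4,2,5) (3,4,5,2) (3,5,2,4) (3,5,4,2) (4,2,3,5) (4,2,5,3) (4,3,2,5) (4,3,5,2) (4,5,2,3) (4,5,3,2) (5,2,3,4) (5,2,4,3) (5,3,2,4) (5,3,4,2) (5,4,2,3) (5,4,3,2) — 24.
E=2: (3,1,4,5) (3,1,5,4) (3,4,1,5) (3,4,5,1) (3,5,1,4) (3,5,4,1) (4,1,3,5) (4,1,5,3) (4,3,1,5) (4,3,5,1) (4,5,1,3) (4,5,3,1) (5,1,3,4) (5,1,4,3) (5,3,1,4) (5,3,4,1) (5,4,1,3) (5,4,3,1) — 18.
E=3: (4,1,2,5) (4,1,5,2) (4,2,1,5) (4,2,5,1) (4,5,1,2) (4,5,2,1) (5,1,2,4) (5,1,4,2) (5,2,1,4) (5,2,4,1) (5,4,1,2) (5,4,2,1) — 12.
E=4: (5,1,2,3) (5,1,3,2) (5,2,1,3) (5,2,3,1) (5,3,1,2) (5,3,2,1) — 6.
Summing: 24 + 18 + 12 + 6 = 60.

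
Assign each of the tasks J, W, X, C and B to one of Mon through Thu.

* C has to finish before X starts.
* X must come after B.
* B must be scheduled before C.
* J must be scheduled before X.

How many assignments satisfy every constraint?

Splitting on J: it can be Mon (16), Tue (16), Wed (12). Listing each branch's schedules as (W, X, C, B):
J=Mon: (Mon,Wed,Tue,Mon) (Mon,Thu,Tue,Mon) (Mon,Thu,Wed,Mon) (Mon,Thu,Wed,Tue) (Tue,Wed,Tue,Mon) (Tue,Thu,Tue,Mon) (Tue,Thu,Wed,Mon) (Tue,Thu,Wed,Tue) (Wed,Wed,Tue,Mon) (Wed,Thu,Tue,Mon) (Wed,Thu,Wed,Mon) (Wed,Thu,Wed,Tue) (Thu,Wed,Tue,Mon) (Thu,Thu,Tue,Mon) (Thu,Thu,Wed,Mon) (Thu,Thu,Wed,Tue) — 16.
J=Tue: (Mon,Wed,Tue,Mon) (Mon,Thu,Tue,Mon) (Mon,Thu,Wed,Mon) (Mon,Thu,Wed,Tue) (Tue,Wed,Tue,Mon) (Tue,Thu,Tue,Mon) (Tue,Thu,Wed,Mon) (Tue,Thu,Wed,Tue) (Wed,Wed,Tue,Mon) (Wed,Thu,Tue,Mon) (Wed,Thu,Wed,Mon) (Wed,Thu,Wed,Tue) (Thu,Wed,Tue,Mon) (Thu,Thu,Tue,Mon) (Thu,Thu,Wed,Mon) (Thu,Thu,Wed,Tue) — 16.
J=Wed: (Mon,Thu,Tue,Mon) (Mon,Thu,Wed,Mon) (Mon,Thu,Wed,Tue) (Tue,Thu,Tue,Mon) (Tue,Thu,Wed,Mon) (Tue,Thu,Wed,Tue) (Wed,Thu,Tue,Mon) (Wed,Thu,Wed,Mon) (Wed,Thu,Wed,Tue) (Thu,Thu,Tue,Mon) (Thu,Thu,Wed,Mon) (Thu,Thu,Wed,Tue) — 12.
Summing: 16 + 16 + 12 = 44.

44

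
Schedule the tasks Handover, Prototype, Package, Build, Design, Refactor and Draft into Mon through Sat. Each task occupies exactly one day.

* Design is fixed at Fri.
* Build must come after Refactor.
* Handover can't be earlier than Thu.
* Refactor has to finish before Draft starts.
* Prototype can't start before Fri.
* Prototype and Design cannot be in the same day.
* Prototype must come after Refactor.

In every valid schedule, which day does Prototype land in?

Sat

Prototype's window is Fri–Sat.
Design is fixed at Fri, and Prototype can't share a day with Design.
So Prototype must be Sat.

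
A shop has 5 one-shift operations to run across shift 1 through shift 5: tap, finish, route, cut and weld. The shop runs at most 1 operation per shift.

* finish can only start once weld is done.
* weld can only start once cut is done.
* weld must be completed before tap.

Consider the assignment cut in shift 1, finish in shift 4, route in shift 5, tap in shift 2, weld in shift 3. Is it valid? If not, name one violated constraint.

No — it violates: weld must be completed before tap

The shop runs at most 1 operation per shift — holds.
weld can only start once cut is done — holds.
weld must be completed before tap — violated.
finish can only start once weld is done — holds.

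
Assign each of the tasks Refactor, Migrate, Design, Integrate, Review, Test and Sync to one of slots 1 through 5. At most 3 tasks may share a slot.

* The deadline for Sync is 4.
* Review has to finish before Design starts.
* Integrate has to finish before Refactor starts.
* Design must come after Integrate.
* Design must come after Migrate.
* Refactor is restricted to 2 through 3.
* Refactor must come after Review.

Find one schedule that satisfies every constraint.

Sync -> 1; Design -> 3; Refactor -> 2; Integrate -> 1; Review -> 1; Migrate -> 2; Test -> 2

Checking: Integrate(1) before Design(3); Review(1) before Refactor(2); Review(1) before Design(3); Migrate(2) before Design(3); Integrate(1) before Refactor(2); Sync=1 in [1,4]; Refactor=2 in [2,3]; max 3 per slot (cap 3).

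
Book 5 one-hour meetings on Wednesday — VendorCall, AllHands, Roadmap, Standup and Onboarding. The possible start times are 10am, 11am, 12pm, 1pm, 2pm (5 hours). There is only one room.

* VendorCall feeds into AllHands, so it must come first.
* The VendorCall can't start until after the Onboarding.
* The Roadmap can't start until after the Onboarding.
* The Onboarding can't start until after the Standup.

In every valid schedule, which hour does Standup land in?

Downstream work caps Standup at 11am.
So Standup is pinned to 10am.

10am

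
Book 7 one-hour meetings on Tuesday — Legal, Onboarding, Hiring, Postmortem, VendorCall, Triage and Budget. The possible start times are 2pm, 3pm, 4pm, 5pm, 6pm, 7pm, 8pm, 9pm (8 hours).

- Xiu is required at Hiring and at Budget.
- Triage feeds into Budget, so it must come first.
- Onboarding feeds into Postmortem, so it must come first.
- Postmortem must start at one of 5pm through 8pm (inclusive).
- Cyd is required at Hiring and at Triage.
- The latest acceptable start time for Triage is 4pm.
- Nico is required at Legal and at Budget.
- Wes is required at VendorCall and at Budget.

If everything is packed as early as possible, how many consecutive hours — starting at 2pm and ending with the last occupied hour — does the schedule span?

The precedence chain requires at least 2 distinct hours.
Postmortem can't be placed before 5pm — that is hour 4 counting from 2pm — so the schedule must run through at least 4 hours.
4 works (last occupied hour: 5pm): for example Postmortem -> 5pm; Triage -> 2pm; Legal -> 2pm; Hiring -> 4pm; Onboarding -> 2pm; Budget -> 3pm; VendorCall -> 2pm.

4 hours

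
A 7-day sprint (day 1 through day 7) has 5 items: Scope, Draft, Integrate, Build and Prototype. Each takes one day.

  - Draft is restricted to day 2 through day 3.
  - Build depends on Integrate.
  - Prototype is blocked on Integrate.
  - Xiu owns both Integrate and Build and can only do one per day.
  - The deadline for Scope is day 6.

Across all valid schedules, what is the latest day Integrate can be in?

day 6

Downstream work caps Integrate at day 6.
Integrate at day 6 is achievable: Draft=day 2; Scope=day 1; Prototype=day 7; Integrate=day 6; Build=day 7.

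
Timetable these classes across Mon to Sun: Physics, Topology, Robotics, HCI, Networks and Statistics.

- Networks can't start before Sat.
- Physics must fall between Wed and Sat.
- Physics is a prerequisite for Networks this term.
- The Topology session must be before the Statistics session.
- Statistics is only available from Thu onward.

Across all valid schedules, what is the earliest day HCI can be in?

HCI at Mon is achievable: Networks in Sat; HCI in Mon; Statistics in Thu; Robotics in Mon; Topology in Mon; Physics in Wed.

Mon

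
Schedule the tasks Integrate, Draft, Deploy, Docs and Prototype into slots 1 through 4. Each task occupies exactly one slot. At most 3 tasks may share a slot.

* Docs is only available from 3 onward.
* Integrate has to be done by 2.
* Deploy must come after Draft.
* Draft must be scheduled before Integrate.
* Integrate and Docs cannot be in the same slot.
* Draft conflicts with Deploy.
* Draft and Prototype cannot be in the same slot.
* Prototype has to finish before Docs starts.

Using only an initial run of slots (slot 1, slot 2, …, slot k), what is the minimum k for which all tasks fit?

3

The precedence chain requires at least 2 distinct slots.
With at most 3 per slot and 5 tasks, at least 2 slots are needed.
Docs can't be placed before 3, so the schedule must run through at least slot 3.
3 works (last occupied slot: 3): for example Integrate -> 2; Prototype -> 2; Docs -> 3; Draft -> 1; Deploy -> 2.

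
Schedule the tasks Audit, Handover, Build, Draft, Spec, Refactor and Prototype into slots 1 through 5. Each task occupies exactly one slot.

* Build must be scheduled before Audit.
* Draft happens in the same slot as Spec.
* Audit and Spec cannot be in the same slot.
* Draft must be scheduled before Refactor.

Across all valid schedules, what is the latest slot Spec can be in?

4

Spec must be in the same slot as Draft, which can't be after 4, so Spec is at most 4.
Spec at 4 is achievable: Draft -> 4; Prototype -> 1; Handover -> 1; Refactor -> 5; Spec -> 4; Build -> 1; Audit -> 2.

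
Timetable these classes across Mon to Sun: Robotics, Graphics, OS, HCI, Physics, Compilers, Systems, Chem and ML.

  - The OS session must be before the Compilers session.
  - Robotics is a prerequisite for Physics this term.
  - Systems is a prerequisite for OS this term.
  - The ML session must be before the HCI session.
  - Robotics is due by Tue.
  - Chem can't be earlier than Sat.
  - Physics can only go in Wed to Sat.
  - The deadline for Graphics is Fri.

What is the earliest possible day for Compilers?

Wed

Precedence pushes Compilers to at least Wed.
Compilers at Wed is achievable: Systems in Mon, Physics in Wed, OS in Tue, Robotics in Mon, Chem in Sat, ML in Mon, HCI in Tue, Graphics in Mon, Compilers in Wed.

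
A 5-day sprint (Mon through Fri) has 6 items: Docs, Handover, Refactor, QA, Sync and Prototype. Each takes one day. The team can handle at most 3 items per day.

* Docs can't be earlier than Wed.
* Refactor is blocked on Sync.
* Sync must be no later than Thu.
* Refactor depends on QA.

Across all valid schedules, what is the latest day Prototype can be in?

Prototype at Fri is achievable: QA in Mon; Docs in Wed; Prototype in Fri; Sync in Mon; Refactor in Tue; Handover in Mon.

Fri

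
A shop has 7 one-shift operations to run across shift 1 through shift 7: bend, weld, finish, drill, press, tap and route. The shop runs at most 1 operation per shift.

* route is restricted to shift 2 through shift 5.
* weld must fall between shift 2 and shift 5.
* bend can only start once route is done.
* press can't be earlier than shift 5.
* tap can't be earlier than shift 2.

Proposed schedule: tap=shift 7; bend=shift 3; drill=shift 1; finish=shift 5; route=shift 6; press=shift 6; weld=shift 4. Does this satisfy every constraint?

tap can't be earlier than shift 2 — holds.
bend can only start once route is done — violated.
press can't be earlier than shift 5 — holds.
weld must fall between shift 2 and shift 5 — holds.
The shop runs at most 1 operation per shift — violated.
route is restricted to shift 2 through shift 5 — violated.

No. route is restricted to shift 2 through shift 5 is not satisfied.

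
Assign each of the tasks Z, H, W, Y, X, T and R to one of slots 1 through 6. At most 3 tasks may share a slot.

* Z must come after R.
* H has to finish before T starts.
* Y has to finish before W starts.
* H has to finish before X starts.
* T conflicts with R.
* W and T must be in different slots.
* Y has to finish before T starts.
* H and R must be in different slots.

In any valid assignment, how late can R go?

5

Downstream work caps R at 5.
R at 5 is achievable: W=3, R=5, Y=1, X=2, T=2, H=1, Z=6.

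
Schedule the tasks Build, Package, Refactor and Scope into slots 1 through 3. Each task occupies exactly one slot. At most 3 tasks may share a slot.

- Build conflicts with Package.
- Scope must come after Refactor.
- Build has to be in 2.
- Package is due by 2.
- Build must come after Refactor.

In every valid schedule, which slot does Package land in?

1

Package's window is 1–2.
Build is fixed at 2, and Package can't share a slot with Build.
So Package must be 1.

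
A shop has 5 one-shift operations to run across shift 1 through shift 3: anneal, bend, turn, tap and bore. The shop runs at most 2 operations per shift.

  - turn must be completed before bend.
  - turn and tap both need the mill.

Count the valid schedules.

Splitting on anneal: it can be shift 1 (10), shift 2 (9), shift 3 (8). Listing each branch's schedules as (bend, turn, tap, bore) by shift number:
anneal=shift 1: (2,1,2,3) (2,1,3,2) (2,1,3,3) (3,1,2,2) (3,1,2,3) (3,1,3,2) (3,2,1,2) (3,2,1,3) (3,2,3,1) (3,2,3,2) — 10.
anneal=shift 2: (2,1,3,1) (2,1,3,3) (3,1,2,1) (3,1,2,3) (3,1,3,1) (3,1,3,2) (3,2,1,1) (3,2,1,3) (3,2,3,1) — 9.
anneal=shift 3: (2,1,2,1) (2,1,2,3) (2,1,3,1) (2,1,3,2) (3,1,2,1) (3,1,2,2) (3,2,1,1) (3,2,1,2) — 8.
Summing: 10 + 9 + 8 = 27.

27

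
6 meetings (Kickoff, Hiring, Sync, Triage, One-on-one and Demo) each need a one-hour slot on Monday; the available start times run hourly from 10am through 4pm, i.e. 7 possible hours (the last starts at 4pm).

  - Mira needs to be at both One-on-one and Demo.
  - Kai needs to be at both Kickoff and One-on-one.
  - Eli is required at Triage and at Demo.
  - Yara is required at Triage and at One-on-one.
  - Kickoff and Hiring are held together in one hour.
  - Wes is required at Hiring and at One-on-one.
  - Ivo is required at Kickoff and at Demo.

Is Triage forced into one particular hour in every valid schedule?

Triage can be 10am (e.g. Triage=10am, Hiring=10am, Demo=12pm, One-on-one=11am, Kickoff=10am, Sync=10am) or 11am (e.g. Hiring=10am, Triage=11am, Kickoff=10am, One-on-one=12pm, Demo=1pm, Sync=10am).

No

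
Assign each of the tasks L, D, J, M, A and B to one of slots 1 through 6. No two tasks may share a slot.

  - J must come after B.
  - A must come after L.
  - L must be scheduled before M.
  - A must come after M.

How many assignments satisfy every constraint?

60

Splitting on L: it can be 1 (30), 2 (18), 3 (9), 4 (3). Listing each branch's schedules as (D, J, M, A, B):
L=1: (2,4,5,6,3) (2,5,3,6,4) (2,5,4,6,3) (2,6,3,4,5) (2,6,3,5,4) (2,6,4,5,3) (3,4,5,6,2) (3,5,2,6,4) (3,5,4,6,2) (3,6,2,4,5) (3,6,2,5,4) (3,6,4,5,2) (4,3,5,6,2) (4,5,2,6,3) (4,5,3,6,2) (4,6,2,3,5) (4,6,2,5,3) (4,6,3,5,2) (5,3,4,6,2) (5,4,2,6,3) (5,4,3,6,2) (5,6,2,3,4) (5,6,2,4,3) (5,6,3,4,2) (6,3,4,5,2) (6,4,2,5,3) (6,4,3,5,2) (6,5,2,3,4) (6,5,2,4,3) (6,5,3,4,2) — 30.
L=2: (1,4,5,6,3) (1,5,3,6,4) (1,5,4,6,3) (1,6,3,4,5) (1,6,3,5,4) (1,6,4,5,3) (3,4,5,6,1) (3,5,4,6,1) (3,6,4,5,1) (4,3,5,6,1) (4,5,3,6,1) (4,6,3,5,1) (5,3,4,6,1) (5,4,3,6,1) (5,6,3,4,1) (6,3,4,5,1) (6,4,3,5,1) (6,5,3,4,1) — 18.
L=3: (1,4,5,6,2) (1,5,4,6,2) (1,6,4,5,2) (2,4,5,6,1) (2,5,4,6,1) (2,6,4,5,1) (4,2,5,6,1) (5,2,4,6,1) (6,2,4,5,1) — 9.
L=4: (1,3,5,6,2) (2,3,5,6,1) (3,2,5,6,1) — 3.
Summing: 30 + 18 + 9 + 3 = 60.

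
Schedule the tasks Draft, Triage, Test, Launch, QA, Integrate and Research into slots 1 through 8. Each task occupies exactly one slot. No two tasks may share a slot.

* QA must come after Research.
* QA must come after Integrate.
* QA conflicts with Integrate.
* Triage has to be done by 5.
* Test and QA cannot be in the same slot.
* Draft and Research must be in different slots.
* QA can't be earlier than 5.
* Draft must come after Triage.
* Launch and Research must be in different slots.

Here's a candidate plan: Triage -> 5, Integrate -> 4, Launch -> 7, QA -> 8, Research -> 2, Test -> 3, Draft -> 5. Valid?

No — it violates: No two tasks may share a slot

Draft and Research must be in different slots — holds.
Launch and Research must be in different slots — holds.
QA can't be earlier than 5 — holds.
Test and QA cannot be in the same slot — holds.
QA conflicts with Integrate — holds.
Draft must come after Triage — violated.
Triage has to be done by 5 — holds.
QA must come after Integrate — holds.
QA must come after Research — holds.
No two tasks may share a slot — violated.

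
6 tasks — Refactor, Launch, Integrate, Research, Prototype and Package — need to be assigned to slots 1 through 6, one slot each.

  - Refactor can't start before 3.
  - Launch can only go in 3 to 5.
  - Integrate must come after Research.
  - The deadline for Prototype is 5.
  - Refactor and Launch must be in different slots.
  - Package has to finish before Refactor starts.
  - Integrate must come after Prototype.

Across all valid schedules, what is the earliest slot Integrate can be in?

2

Precedence pushes Integrate to at least 2.
Integrate at 2 is achievable: Research=1, Package=1, Launch=3, Integrate=2, Prototype=1, Refactor=4.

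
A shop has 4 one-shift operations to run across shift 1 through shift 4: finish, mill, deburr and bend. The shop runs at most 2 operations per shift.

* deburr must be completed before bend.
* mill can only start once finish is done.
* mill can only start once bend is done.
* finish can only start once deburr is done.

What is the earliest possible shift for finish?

shift 2

Precedence pushes finish to at least shift 2; downstream work caps finish at shift 3.
finish at shift 2 is achievable: mill in shift 3, bend in shift 2, finish in shift 2, deburr in shift 1.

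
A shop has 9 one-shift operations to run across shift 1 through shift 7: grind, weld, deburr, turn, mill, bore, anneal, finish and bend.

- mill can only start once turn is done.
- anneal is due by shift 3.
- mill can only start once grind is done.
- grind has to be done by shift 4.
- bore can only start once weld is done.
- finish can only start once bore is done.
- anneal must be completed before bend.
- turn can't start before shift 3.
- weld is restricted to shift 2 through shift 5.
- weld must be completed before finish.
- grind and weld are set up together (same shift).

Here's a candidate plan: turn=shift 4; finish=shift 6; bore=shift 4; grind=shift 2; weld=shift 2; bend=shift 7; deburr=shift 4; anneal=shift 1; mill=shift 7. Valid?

Yes, all constraints hold

turn can't start before shift 3 — holds.
bore can only start once weld is done — holds.
grind and weld are set up together (same shift) — holds.
finish can only start once bore is done — holds.
anneal is due by shift 3 — holds.
weld must be completed before finish — holds.
anneal must be completed before bend — holds.
mill can only start once turn is done — holds.
mill can only start once grind is done — holds.
grind has to be done by shift 4 — holds.
weld is restricted to shift 2 through shift 5 — holds.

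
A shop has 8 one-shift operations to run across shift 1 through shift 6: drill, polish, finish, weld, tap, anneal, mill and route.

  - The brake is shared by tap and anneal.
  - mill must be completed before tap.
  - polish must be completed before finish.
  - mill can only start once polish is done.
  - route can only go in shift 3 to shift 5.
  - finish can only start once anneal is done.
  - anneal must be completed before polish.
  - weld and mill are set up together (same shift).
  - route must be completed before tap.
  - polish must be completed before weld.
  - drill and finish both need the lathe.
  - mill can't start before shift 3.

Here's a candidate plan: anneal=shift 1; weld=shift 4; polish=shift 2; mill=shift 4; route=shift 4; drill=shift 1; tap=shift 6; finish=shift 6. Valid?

mill can only start once polish is done — holds.
anneal must be completed before polish — holds.
finish can only start once anneal is done — holds.
mill can't start before shift 3 — holds.
polish must be completed before finish — holds.
drill and finish both need the lathe — holds.
route can only go in shift 3 to shift 5 — holds.
The brake is shared by tap and anneal — holds.
mill must be completed before tap — holds.
polish must be completed before weld — holds.
weld and mill are set up together (same shift) — holds.
route must be completed before tap — holds.

Yes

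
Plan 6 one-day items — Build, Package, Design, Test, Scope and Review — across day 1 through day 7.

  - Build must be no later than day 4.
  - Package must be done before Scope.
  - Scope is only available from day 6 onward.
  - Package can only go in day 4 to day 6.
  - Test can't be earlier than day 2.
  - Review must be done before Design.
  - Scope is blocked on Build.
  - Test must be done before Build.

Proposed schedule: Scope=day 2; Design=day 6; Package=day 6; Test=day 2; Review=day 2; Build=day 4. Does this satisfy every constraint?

Scope is blocked on Build — violated.
Test can't be earlier than day 2 — holds.
Review must be done before Design — holds.
Package can only go in day 4 to day 6 — holds.
Build must be no later than day 4 — holds.
Scope is only available from day 6 onward — violated.
Package must be done before Scope — violated.
Test must be done before Build — holds.

Invalid. Scope is only available from day 6 onward.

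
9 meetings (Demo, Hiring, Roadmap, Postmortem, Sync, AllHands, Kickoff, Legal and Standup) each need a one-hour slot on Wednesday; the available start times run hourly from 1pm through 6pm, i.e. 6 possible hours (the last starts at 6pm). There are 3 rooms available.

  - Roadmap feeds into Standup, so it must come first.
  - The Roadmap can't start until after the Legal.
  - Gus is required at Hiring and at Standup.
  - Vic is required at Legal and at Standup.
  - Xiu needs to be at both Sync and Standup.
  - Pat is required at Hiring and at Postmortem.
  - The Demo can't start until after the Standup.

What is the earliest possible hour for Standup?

Precedence pushes Standup to at least 3pm; downstream work caps Standup at 5pm.
Standup at 3pm is achievable: Legal -> 1pm, Sync -> 1pm, Standup -> 3pm, Hiring -> 1pm, Roadmap -> 2pm, Demo -> 4pm, Kickoff -> 3pm, AllHands -> 2pm, Postmortem -> 2pm.

3pm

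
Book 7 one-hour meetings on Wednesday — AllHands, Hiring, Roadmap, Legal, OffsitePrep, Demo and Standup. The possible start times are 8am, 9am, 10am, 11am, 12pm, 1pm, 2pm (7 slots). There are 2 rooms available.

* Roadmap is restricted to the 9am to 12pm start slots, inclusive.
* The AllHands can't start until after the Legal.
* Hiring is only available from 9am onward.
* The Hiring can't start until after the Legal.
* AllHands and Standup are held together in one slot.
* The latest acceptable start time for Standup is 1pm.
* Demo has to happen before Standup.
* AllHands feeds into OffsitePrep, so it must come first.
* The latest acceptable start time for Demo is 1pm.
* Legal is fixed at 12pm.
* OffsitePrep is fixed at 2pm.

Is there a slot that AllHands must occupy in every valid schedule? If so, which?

1pm

Legal is fixed at 12pm and must come before AllHands, so AllHands is at least 1pm.
OffsitePrep is fixed at 2pm and must come after AllHands, so AllHands is at most 1pm.
So AllHands must be 1pm.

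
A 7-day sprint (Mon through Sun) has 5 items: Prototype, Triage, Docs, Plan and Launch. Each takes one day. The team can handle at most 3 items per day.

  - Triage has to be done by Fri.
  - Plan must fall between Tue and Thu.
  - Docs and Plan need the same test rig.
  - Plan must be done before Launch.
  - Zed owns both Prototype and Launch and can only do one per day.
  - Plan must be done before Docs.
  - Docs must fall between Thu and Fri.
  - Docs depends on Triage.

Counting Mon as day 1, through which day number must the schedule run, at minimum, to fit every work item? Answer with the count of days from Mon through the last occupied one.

4 days

The precedence chain requires at least 2 distinct days.
With at most 3 per day and 5 work items, at least 2 days are needed.
Docs can't be placed before Thu — that is day 4 counting from Mon — so the schedule must run through at least 4 days.
4 works (last occupied day: Thu): for example Plan in Tue, Triage in Mon, Launch in Wed, Prototype in Mon, Docs in Thu.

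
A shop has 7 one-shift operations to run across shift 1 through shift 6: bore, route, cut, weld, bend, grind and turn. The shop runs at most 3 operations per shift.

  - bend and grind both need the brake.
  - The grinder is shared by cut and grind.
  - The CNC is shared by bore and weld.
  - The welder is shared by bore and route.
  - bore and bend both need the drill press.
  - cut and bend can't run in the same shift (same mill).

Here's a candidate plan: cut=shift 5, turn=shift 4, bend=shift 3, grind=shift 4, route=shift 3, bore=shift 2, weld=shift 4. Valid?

Yes, all constraints hold

The grinder is shared by cut and grind — holds.
bend and grind both need the brake — holds.
The shop runs at most 3 operations per shift — holds.
The welder is shared by bore and route — holds.
bore and bend both need the drill press — holds.
The CNC is shared by bore and weld — holds.
cut and bend can't run in the same shift (same mill) — holds.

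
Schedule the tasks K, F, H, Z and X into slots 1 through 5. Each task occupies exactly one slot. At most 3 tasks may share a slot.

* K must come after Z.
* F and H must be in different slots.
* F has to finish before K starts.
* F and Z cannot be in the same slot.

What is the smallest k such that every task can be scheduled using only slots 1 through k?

3

The precedence chain requires at least 2 distinct slots.
With at most 3 per slot and 5 tasks, at least 2 slots are needed.
Could 2 slots be enough, i.e. nothing placed later than 2? No: K must come after F (at 1 or later) → {2}; F must come before K (at 2 or earlier) → {1}; Z must come before K (at 2 or earlier) → {1}; Z can't share with F (1) → nothing is left.
So 2 slots is not enough.
3 works (last occupied slot: 3): for example Z=2; X=1; F=1; K=3; H=2.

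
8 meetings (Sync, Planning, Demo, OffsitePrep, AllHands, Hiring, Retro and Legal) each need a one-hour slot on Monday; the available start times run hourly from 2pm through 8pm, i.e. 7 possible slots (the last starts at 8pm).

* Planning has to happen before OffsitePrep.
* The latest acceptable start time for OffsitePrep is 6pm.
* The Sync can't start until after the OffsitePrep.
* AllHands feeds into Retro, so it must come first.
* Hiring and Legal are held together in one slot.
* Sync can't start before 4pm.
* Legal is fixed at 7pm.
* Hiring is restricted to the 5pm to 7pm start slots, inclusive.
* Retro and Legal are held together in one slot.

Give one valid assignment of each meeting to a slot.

Legal in 7pm, AllHands in 2pm, Hiring in 7pm, Demo in 2pm, Planning in 2pm, Sync in 4pm, Retro in 7pm, OffsitePrep in 3pm

Checking: OffsitePrep(3pm) before Sync(4pm); Planning(2pm) before OffsitePrep(3pm); AllHands(2pm) before Retro(7pm); Retro = Legal = 7pm; Hiring = Legal = 7pm; OffsitePrep=3pm in [2pm,6pm]; Legal=7pm in [7pm,7pm]; Hiring=7pm in [5pm,7pm]; Sync=4pm in [4pm,8pm].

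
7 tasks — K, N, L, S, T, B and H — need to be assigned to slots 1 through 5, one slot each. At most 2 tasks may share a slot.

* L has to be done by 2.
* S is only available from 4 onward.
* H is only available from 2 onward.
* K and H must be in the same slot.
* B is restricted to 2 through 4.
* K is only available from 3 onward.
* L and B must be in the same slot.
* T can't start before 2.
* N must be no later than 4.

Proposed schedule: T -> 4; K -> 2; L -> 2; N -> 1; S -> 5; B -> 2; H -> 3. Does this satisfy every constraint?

L and B must be in the same slot — holds.
B is restricted to 2 through 4 — holds.
S is only available from 4 onward — holds.
N must be no later than 4 — holds.
T can't start before 2 — holds.
H is only available from 2 onward — holds.
At most 2 tasks may share a slot — violated.
K is only available from 3 onward — violated.
K and H must be in the same slot — violated.
L has to be done by 2 — holds.

Invalid. K is only available from 3 onward.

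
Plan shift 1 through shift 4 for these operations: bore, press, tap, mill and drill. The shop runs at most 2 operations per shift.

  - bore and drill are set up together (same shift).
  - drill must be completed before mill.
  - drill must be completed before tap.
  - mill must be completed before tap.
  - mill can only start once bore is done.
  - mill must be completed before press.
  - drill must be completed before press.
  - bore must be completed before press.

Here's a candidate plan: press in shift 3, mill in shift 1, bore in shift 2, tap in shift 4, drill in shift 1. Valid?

drill must be completed before press — holds.
drill must be completed before tap — holds.
The shop runs at most 2 operations per shift — holds.
drill must be completed before mill — violated.
mill must be completed before tap — holds.
bore must be completed before press — holds.
mill must be completed before press — holds.
mill can only start once bore is done — violated.
bore and drill are set up together (same shift) — violated.

No — it violates: mill can only start once bore is done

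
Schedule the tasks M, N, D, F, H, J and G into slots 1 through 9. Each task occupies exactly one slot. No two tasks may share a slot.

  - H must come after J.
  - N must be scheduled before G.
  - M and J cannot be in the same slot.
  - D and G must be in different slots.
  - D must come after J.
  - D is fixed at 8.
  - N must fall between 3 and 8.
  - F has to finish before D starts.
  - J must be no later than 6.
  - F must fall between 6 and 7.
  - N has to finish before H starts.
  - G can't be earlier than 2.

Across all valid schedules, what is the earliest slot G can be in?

G is available from 2; precedence pushes G to at least 4.
G at 4 is achievable: N -> 3; M -> 2; H -> 5; F -> 6; D -> 8; J -> 1; G -> 4.

4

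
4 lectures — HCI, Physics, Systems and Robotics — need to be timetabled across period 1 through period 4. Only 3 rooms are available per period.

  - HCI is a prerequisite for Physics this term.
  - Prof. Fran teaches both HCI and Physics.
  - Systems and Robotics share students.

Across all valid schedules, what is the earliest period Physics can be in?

Precedence pushes Physics to at least period 2.
Physics at period 2 is achievable: Robotics=period 2, Physics=period 2, HCI=period 1, Systems=period 1.

period 2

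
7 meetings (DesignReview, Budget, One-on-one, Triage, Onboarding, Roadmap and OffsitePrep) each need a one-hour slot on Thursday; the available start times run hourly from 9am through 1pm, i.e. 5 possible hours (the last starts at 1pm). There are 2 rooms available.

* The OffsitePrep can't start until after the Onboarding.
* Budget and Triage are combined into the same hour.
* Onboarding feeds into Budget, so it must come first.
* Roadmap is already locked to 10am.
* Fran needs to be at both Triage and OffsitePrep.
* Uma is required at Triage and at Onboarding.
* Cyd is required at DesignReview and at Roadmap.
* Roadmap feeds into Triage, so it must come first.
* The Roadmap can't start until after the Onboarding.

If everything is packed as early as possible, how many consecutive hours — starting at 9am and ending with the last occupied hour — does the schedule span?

The precedence chain requires at least 3 distinct hours.
With at most 2 per hour and 7 meetings, at least 4 hours are needed.
4 works (last occupied hour: 12pm): for example Budget -> 11am; Triage -> 11am; Onboarding -> 9am; OffsitePrep -> 10am; Roadmap -> 10am; DesignReview -> 9am; One-on-one -> 12pm.

4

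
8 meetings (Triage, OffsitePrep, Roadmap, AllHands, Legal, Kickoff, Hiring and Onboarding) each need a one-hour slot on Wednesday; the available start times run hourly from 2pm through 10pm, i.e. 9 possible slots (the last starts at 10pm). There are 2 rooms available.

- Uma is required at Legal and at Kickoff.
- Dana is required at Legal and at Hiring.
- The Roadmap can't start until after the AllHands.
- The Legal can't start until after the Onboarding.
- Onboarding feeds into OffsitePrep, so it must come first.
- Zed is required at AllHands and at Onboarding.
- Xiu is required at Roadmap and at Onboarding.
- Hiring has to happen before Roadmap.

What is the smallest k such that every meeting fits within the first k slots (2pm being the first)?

The precedence chain requires at least 2 distinct slots.
With at most 2 per slot and 8 meetings, at least 4 slots are needed.
4 works (last occupied slot: 5pm): for example OffsitePrep=5pm; Kickoff=4pm; Onboarding=4pm; Hiring=2pm; AllHands=2pm; Triage=3pm; Roadmap=3pm; Legal=5pm.

4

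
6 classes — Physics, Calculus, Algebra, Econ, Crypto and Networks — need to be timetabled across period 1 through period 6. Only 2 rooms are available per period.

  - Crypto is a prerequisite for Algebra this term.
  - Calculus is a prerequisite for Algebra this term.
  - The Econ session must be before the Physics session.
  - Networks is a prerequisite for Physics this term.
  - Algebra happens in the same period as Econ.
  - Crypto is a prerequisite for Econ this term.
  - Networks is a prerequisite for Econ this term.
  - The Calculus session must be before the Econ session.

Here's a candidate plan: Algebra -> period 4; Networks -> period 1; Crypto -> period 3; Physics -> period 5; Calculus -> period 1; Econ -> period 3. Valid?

Invalid. Algebra happens in the same period as Econ.

Networks is a prerequisite for Physics this term — holds.
Crypto is a prerequisite for Econ this term — violated.
Only 2 rooms are available per period — holds.
Algebra happens in the same period as Econ — violated.
The Calculus session must be before the Econ session — holds.
Networks is a prerequisite for Econ this term — holds.
The Econ session must be before the Physics session — holds.
Crypto is a prerequisite for Algebra this term — holds.
Calculus is a prerequisite for Algebra this term — holds.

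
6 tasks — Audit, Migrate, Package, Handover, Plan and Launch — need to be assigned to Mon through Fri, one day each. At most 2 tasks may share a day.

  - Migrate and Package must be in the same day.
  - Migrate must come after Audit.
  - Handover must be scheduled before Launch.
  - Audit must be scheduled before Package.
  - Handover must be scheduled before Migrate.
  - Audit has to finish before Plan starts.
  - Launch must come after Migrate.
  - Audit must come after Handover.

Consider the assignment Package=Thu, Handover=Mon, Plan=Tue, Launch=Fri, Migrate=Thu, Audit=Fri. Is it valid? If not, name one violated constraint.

No — it violates: Audit has to finish before Plan starts

Migrate and Package must be in the same day — holds.
Launch must come after Migrate — holds.
At most 2 tasks may share a day — holds.
Migrate must come after Audit — violated.
Audit must come after Handover — holds.
Handover must be scheduled before Launch — holds.
Handover must be scheduled before Migrate — holds.
Audit has to finish before Plan starts — violated.
Audit must be scheduled before Package — violated.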